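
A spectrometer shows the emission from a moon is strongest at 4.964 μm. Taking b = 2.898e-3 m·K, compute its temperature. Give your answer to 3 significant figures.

T ≈ 584 K

Wien's law gives T = b/λ_max = (2.898×10⁻³ m·K)/(4.964×10⁻⁶ m) = 584 K.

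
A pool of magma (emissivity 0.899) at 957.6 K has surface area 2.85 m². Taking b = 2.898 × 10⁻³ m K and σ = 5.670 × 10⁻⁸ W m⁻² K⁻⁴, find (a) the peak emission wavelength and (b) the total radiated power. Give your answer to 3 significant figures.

(a) λ_max = b/T = 2.898×10⁻³/957.6 = 3.026×10⁻⁶ m = 3.03 μm.
Area A = 2.85 m².
(b) P = εσAT⁴ = 0.899×5.670×10⁻⁸×2.85×(957.6)⁴ = 1.22×10⁵ W.

λ_max ≈ 3.03 μm; P ≈ 1.22×10⁵ W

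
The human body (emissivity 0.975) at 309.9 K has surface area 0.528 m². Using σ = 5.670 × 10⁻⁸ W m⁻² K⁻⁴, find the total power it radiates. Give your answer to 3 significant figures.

Area A = 0.528 m².
P = εσAT⁴ = 0.975 × 5.670×10⁻⁸ × 0.528 × (309.9)⁴ = 269 W.

P ≈ 269 W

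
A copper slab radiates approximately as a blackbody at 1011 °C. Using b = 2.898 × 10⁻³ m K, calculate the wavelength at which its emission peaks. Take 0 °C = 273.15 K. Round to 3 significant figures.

T = 1011 °C + 273.15 = 1284.15 K.
Wien's displacement law: λ_max = b/T = (2.898×10⁻³ m·K)/(1284.15 K) = 2.257×10⁻⁶ m.
That is 2.26×10³ nm, in the infrared range.

λ_max ≈ 2.26×10³ nm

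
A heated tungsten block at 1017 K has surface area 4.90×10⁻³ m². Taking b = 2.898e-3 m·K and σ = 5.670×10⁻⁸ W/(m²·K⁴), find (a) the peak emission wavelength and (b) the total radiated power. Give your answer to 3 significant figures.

(a) λ_max = b/T = 2.898×10⁻³/1017 = 2.850×10⁻⁶ m = 2.85×10³ nm.
Area A = 4.90×10⁻³ m².
(b) P = σAT⁴ = 5.670×10⁻⁸×4.90×10⁻³×(1017)⁴ = 297 W.

λ_max ≈ 2.85×10³ nm; P ≈ 297 W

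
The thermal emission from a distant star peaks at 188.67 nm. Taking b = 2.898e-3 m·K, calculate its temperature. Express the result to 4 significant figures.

T ≈ 1.536×10⁴ K

Wien's law gives T = b/λ_max = (2.898×10⁻³ m·K)/(1.8867×10⁻⁷ m) = 1.536×10⁴ K.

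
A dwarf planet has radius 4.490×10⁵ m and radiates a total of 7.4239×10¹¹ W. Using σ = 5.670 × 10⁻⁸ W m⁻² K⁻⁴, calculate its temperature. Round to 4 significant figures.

T ≈ 47.68 K

Surface area A = 4πR² = 4π(4.490×10⁵ m)² = 2.53339×10¹² m².
P = σAT⁴ ⇒ T = (P/(σA))^(1/4) = (7.4239×10¹¹/(5.670×10⁻⁸×2.53339×10¹²))^(1/4) = 47.68 K.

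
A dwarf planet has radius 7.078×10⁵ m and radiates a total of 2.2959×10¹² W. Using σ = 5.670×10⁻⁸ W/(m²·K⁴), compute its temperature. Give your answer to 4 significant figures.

T ≈ 50.36 K

Surface area A = 4πR² = 4π(7.078×10⁵ m)² = 6.29551×10¹² m².
P = σAT⁴ ⇒ T = (P/(σA))^(1/4) = (2.2959×10¹²/(5.670×10⁻⁸×6.29551×10¹²))^(1/4) = 50.36 K.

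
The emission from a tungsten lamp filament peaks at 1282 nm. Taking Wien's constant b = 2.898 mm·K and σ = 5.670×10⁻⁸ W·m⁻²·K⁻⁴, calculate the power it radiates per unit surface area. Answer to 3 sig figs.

Wien's law: T = b/λ_max = 2.898×10⁻³/1.282×10⁻⁶ = 2260.53 K.
Then I = σT⁴ = 5.670×10⁻⁸×(2260.53)⁴ = 1.48×10⁶ W/m².

I ≈ 1.48×10⁶ W/m²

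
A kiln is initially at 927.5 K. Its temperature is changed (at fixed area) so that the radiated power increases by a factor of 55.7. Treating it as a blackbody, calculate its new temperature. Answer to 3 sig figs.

P ∝ T⁴, so T₂/T₁ = (P₂/P₁)^(1/4) = (55.7)^(1/4) = 2.73189.
T₂ = 927.5 × 2.73189 = 2.53×10³ K.

T₂ ≈ 2.53×10³ K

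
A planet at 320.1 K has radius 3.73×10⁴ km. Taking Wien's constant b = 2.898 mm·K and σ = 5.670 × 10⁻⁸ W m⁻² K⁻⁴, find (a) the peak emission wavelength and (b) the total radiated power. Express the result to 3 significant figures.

λ_max ≈ 9.05 μm; P ≈ 1.04×10¹⁹ W

(a) λ_max = b/T = 2.898×10⁻³/320.1 = 9.053×10⁻⁶ m = 9.05 μm.
Surface area A = 4πR² = 4π(3.73×10⁷ m)² = 1.74835×10¹⁶ m².
(b) P = σAT⁴ = 5.670×10⁻⁸×1.74835×10¹⁶×(320.1)⁴ = 1.04×10¹⁹ W.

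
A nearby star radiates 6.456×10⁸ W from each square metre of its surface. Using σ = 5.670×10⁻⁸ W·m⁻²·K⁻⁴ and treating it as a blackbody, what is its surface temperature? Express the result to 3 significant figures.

I = σT⁴, so T = (I/σ)^(1/4) = (6.456×10⁸/(5.670×10⁻⁸))^(1/4) = 1.03×10⁴ K.

T ≈ 1.03×10⁴ K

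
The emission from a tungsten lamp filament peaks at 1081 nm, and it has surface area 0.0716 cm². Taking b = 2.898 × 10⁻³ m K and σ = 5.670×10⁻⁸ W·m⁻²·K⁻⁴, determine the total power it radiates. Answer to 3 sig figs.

Wien's law: T = b/λ_max = 2.898×10⁻³/1.081×10⁻⁶ = 2680.85 K.
Area A = 0.0716 cm² = 7.16×10⁻⁶ m².
Then P = σAT⁴ = 5.670×10⁻⁸×7.16×10⁻⁶×(2680.85)⁴ = 21.0 W.

P ≈ 21.0 W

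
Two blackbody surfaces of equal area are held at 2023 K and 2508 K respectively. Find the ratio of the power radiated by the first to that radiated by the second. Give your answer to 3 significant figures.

P₁/P₂ ≈ 0.423

With equal areas, P₁/P₂ = (T₁/T₂)⁴ = (2023/2508)⁴ = 0.423.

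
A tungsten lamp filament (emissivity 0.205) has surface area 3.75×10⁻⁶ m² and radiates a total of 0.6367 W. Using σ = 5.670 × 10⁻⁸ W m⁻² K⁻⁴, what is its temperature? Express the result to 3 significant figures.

T ≈ 1.95×10³ K

Area A = 3.75×10⁻⁶ m².
P = εσAT⁴ ⇒ T = (P/(εσA))^(1/4) = (0.6367/(0.205×5.670×10⁻⁸×3.75×10⁻⁶))^(1/4) = 1.95×10³ K.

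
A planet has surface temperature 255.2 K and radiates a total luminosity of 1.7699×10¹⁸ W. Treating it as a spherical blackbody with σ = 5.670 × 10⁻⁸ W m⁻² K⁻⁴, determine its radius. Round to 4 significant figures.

R ≈ 2.420×10⁷ m

L = 4πR²σT⁴ ⇒ R = √(L/(4πσT⁴)).
σT⁴ = 240.495 W/m², so R = √(1.7699×10¹⁸/(4π×240.495)) = 2.420×10⁷ m.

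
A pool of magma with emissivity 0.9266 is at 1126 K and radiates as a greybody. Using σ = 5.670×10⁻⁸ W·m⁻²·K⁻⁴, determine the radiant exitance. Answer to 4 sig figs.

Stefan–Boltzmann: I = εσT⁴ = 0.9266 × 5.670×10⁻⁸ × (1126)⁴ = 8.446×10⁴ W/m².

I ≈ 8.446×10⁴ W/m²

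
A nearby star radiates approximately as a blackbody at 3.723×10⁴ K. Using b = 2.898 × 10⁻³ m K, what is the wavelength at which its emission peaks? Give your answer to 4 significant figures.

λ_max ≈ 77.84 nm

Wien's displacement law: λ_max = b/T = (2.898×10⁻³ m·K)/(3.723×10⁴ K) = 7.7840×10⁻⁸ m.
That is 77.84 nm, in the ultraviolet range.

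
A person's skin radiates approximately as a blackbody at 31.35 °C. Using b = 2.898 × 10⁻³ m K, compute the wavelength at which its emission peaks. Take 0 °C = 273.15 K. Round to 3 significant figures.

λ_max ≈ 9.52 μm

T = 31.35 °C + 273.15 = 304.50 K.
Wien's displacement law: λ_max = b/T = (2.898×10⁻³ m·K)/(304.50 K) = 9.517×10⁻⁶ m.
That is 9.52 μm, in the infrared range.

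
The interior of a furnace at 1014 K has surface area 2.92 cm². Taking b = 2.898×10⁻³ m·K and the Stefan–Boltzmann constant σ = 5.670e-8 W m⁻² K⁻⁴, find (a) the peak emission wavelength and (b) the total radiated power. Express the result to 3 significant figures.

(a) λ_max = b/T = 2.898×10⁻³/1014 = 2.858×10⁻⁶ m = 2.86 μm.
Area A = 2.92 cm² = 2.92×10⁻⁴ m².
(b) P = σAT⁴ = 5.670×10⁻⁸×2.92×10⁻⁴×(1014)⁴ = 17.5 W.

λ_max ≈ 2.86 μm; P ≈ 17.5 W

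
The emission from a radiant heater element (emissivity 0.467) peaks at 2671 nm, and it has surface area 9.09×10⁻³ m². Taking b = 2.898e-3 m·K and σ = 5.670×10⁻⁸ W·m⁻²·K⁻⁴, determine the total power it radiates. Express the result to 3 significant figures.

P ≈ 334 W

Wien's law: T = b/λ_max = 2.898×10⁻³/2.671×10⁻⁶ = 1084.99 K.
Area A = 9.09×10⁻³ m².
Then P = εσAT⁴ = 0.467×5.670×10⁻⁸×9.09×10⁻³×(1084.99)⁴ = 334 W.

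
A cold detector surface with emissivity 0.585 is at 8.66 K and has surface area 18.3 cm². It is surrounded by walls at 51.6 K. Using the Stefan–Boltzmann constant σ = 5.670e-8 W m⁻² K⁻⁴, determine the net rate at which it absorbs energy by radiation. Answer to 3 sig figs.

Area A = 18.3 cm² = 1.83×10⁻³ m².
Net radiated power P_net = εσA(T⁴ − T₀⁴) = 0.585×5.670×10⁻⁸×1.83×10⁻³×(8.66⁴ − 51.6⁴).
T⁴ − T₀⁴ = 5624.34 − 7.08923×10⁶ = -7.08361×10⁶ K⁴, so P_net = -4.30×10⁻⁴ W — negative, meaning a net gain of 4.30×10⁻⁴ W.

Net gain ≈ 4.30×10⁻⁴ W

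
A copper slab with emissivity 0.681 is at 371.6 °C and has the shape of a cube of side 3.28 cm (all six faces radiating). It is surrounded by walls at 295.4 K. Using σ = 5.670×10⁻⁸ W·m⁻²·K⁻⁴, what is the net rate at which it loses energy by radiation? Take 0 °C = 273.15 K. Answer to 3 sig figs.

Net loss ≈ 41.2 W

T = 371.6 °C + 273.15 = 644.75 K.
Area A = 6s² = 6×(0.0328 m)² = 6.45504×10⁻³ m².
Net radiated power P_net = εσA(T⁴ − T₀⁴) = 0.681×5.670×10⁻⁸×6.45504×10⁻³×(644.75⁴ − 295.4⁴).
T⁴ − T₀⁴ = 1.72809×10¹¹ − 7.61451×10⁹ = 1.65194×10¹¹ K⁴, so P_net = 41.2 W.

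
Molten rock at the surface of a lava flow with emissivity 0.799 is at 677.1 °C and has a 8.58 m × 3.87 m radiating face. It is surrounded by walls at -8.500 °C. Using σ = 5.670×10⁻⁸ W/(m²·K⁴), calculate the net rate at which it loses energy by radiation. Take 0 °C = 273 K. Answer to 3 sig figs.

Net loss ≈ 1.22×10⁶ W

T = 677.1 °C + 273 = 950.1 K.
Surroundings: T = -8.500 °C + 273 = 264.500 K.
Area A = 8.58 × 3.87 = 33.2046 m².
Net radiated power P_net = εσA(T⁴ − T₀⁴) = 0.799×5.670×10⁻⁸×33.2046×(950.1⁴ − 264.500⁴).
T⁴ − T₀⁴ = 8.14849×10¹¹ − 4.89444×10⁹ = 8.09955×10¹¹ K⁴, so P_net = 1.22×10⁶ W.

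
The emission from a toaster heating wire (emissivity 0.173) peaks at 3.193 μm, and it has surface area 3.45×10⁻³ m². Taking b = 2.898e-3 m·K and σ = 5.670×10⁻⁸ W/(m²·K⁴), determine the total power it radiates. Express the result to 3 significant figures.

Wien's law: T = b/λ_max = 2.898×10⁻³/3.193×10⁻⁶ = 907.610 K.
Area A = 3.45×10⁻³ m².
Then P = εσAT⁴ = 0.173×5.670×10⁻⁸×3.45×10⁻³×(907.610)⁴ = 23.0 W.

P ≈ 23.0 W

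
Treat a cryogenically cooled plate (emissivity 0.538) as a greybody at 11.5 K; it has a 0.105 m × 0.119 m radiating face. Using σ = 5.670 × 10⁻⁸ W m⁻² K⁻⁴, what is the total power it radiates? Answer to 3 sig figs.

P ≈ 6.67×10⁻⁶ W

Area A = 0.105 × 0.119 = 0.012495 m².
P = εσAT⁴ = 0.538 × 5.670×10⁻⁸ × 0.012495 × (11.5)⁴ = 6.67×10⁻⁶ W.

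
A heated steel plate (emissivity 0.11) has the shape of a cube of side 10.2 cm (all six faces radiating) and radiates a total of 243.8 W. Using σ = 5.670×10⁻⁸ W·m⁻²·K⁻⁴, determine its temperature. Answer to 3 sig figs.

T ≈ 890 K

Area A = 6s² = 6×(0.102 m)² = 0.062424 m².
P = εσAT⁴ ⇒ T = (P/(εσA))^(1/4) = (243.8/(0.11×5.670×10⁻⁸×0.062424))^(1/4) = 890 K.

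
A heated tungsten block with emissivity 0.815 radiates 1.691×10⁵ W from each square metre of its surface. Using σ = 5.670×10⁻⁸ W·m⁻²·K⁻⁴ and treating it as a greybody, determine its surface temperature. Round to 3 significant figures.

I = εσT⁴, so T = (I/εσ)^(1/4) = (1.691×10⁵/(0.815×5.670×10⁻⁸))^(1/4) = 1.38×10³ K.

T ≈ 1.38×10³ K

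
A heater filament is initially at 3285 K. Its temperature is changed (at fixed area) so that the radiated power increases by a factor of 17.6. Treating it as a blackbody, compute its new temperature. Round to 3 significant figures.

T₂ ≈ 6.73×10³ K

P ∝ T⁴, so T₂/T₁ = (P₂/P₁)^(1/4) = (17.6)^(1/4) = 2.04823.
T₂ = 3285 × 2.04823 = 6.73×10³ K.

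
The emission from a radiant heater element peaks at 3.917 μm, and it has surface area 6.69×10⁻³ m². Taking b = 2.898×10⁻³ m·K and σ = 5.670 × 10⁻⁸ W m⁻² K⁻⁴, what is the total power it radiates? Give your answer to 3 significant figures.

Wien's law: T = b/λ_max = 2.898×10⁻³/3.917×10⁻⁶ = 739.852 K.
Area A = 6.69×10⁻³ m².
Then P = σAT⁴ = 5.670×10⁻⁸×6.69×10⁻³×(739.852)⁴ = 114 W.

P ≈ 114 W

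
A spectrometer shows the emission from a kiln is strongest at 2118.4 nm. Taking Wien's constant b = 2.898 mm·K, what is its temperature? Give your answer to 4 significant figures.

T ≈ 1368 K

Wien's law gives T = b/λ_max = (2.898×10⁻³ m·K)/(2.1184×10⁻⁶ m) = 1368 K.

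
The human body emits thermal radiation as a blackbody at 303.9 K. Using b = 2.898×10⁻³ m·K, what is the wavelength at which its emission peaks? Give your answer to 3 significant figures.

Wien's displacement law: λ_max = b/T = (2.898×10⁻³ m·K)/(303.9 K) = 9.536×10⁻⁶ m.
That is 9.54 μm, in the infrared range.

λ_max ≈ 9.54 μm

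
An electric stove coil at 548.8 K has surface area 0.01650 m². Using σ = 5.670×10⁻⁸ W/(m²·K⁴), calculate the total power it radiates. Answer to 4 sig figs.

Area A = 0.01650 m².
P = σAT⁴ = 5.670×10⁻⁸ × 0.01650 × (548.8)⁴ = 84.86 W.

P ≈ 84.86 W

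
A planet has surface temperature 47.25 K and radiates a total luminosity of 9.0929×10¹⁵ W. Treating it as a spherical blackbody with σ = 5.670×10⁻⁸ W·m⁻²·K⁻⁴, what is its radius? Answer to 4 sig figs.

L = 4πR²σT⁴ ⇒ R = √(L/(4πσT⁴)).
σT⁴ = 0.282612 W/m², so R = √(9.0929×10¹⁵/(4π×0.282612)) = 5.060×10⁷ m.

R ≈ 5.060×10⁷ m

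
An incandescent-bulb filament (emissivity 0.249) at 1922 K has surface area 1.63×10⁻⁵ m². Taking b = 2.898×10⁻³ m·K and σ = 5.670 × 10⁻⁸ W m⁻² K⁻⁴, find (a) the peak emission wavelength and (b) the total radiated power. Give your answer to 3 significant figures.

(a) λ_max = b/T = 2.898×10⁻³/1922 = 1.508×10⁻⁶ m = 1.51 μm.
Area A = 1.63×10⁻⁵ m².
(b) P = εσAT⁴ = 0.249×5.670×10⁻⁸×1.63×10⁻⁵×(1922)⁴ = 3.14 W.

λ_max ≈ 1.51 μm; P ≈ 3.14 W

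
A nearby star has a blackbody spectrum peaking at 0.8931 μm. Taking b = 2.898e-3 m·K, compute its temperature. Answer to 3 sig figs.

Wien's law gives T = b/λ_max = (2.898×10⁻³ m·K)/(8.931×10⁻⁷ m) = 3.24×10³ K.

T ≈ 3.24×10³ K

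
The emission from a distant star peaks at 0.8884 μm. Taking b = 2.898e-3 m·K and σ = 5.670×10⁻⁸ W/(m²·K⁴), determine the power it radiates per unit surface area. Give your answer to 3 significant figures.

Wien's law: T = b/λ_max = 2.898×10⁻³/8.884×10⁻⁷ = 3262.04 K.
Then I = σT⁴ = 5.670×10⁻⁸×(3262.04)⁴ = 6.42×10⁶ W/m².

I ≈ 6.42×10⁶ W/m²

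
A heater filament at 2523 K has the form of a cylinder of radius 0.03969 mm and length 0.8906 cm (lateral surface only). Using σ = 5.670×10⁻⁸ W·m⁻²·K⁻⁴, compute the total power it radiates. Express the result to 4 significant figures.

P ≈ 5.103 W

Lateral area A = 2πrL = 2π×3.969×10⁻⁵×8.906×10⁻³ = 2.22097×10⁻⁶ m².
P = σAT⁴ = 5.670×10⁻⁸ × 2.22097×10⁻⁶ × (2523)⁴ = 5.103 W.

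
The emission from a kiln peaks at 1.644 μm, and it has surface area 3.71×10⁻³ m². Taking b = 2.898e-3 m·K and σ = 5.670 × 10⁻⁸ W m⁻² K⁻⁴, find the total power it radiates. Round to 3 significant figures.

P ≈ 2.03×10³ W

Wien's law: T = b/λ_max = 2.898×10⁻³/1.644×10⁻⁶ = 1762.77 K.
Area A = 3.71×10⁻³ m².
Then P = σAT⁴ = 5.670×10⁻⁸×3.71×10⁻³×(1762.77)⁴ = 2.03×10³ W.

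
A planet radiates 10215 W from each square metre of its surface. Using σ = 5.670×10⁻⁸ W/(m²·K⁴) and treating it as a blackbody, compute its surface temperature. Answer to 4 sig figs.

I = σT⁴, so T = (I/σ)^(1/4) = (10215/(5.670×10⁻⁸))^(1/4) = 651.5 K.

T ≈ 651.5 K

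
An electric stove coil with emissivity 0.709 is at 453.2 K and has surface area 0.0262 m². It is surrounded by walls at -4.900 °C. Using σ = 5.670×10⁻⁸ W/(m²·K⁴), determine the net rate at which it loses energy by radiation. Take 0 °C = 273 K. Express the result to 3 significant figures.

Net loss ≈ 39.0 W

Surroundings: T = -4.900 °C + 273 = 268.100 K.
Area A = 0.0262 m².
Net radiated power P_net = εσA(T⁴ − T₀⁴) = 0.709×5.670×10⁻⁸×0.0262×(453.2⁴ − 268.100⁴).
T⁴ − T₀⁴ = 4.21852×10¹⁰ − 5.16639×10⁹ = 3.70188×10¹⁰ K⁴, so P_net = 39.0 W.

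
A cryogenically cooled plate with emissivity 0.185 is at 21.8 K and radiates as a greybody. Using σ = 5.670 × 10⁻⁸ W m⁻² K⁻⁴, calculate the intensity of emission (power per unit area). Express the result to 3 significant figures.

I ≈ 2.37×10⁻³ W/m²

Stefan–Boltzmann: I = εσT⁴ = 0.185 × 5.670×10⁻⁸ × (21.8)⁴ = 2.37×10⁻³ W/m².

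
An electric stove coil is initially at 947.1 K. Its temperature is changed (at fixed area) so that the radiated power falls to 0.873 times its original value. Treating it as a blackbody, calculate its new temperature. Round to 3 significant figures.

T₂ ≈ 915 K

P ∝ T⁴, so T₂/T₁ = (P₂/P₁)^(1/4) = (0.873)^(1/4) = 0.966615.
T₂ = 947.1 × 0.966615 = 915 K.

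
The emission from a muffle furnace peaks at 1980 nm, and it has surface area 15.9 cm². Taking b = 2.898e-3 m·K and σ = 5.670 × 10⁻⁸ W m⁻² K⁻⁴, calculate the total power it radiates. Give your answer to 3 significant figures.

Wien's law: T = b/λ_max = 2.898×10⁻³/1.980×10⁻⁶ = 1463.64 K.
Area A = 15.9 cm² = 1.59×10⁻³ m².
Then P = σAT⁴ = 5.670×10⁻⁸×1.59×10⁻³×(1463.64)⁴ = 414 W.

P ≈ 414 W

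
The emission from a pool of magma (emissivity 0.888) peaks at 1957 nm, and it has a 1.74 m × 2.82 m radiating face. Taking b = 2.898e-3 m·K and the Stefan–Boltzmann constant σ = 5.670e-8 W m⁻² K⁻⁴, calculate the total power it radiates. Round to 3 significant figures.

Wien's law: T = b/λ_max = 2.898×10⁻³/1.957×10⁻⁶ = 1480.84 K.
Area A = 1.74 × 2.82 = 4.9068 m².
Then P = εσAT⁴ = 0.888×5.670×10⁻⁸×4.9068×(1480.84)⁴ = 1.19×10⁶ W.

P ≈ 1.19×10⁶ W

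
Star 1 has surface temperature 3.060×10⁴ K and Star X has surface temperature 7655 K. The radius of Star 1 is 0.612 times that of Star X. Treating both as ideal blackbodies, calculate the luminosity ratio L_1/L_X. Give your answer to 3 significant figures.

L_1/L_X ≈ 95.6

L ∝ R²T⁴, so L_1/L_X = (R_1/R_X)²(T_1/T_X)⁴ = (0.612)² × (3.060×10⁴/7655)⁴ = 0.374544 × 255.332 = 95.6.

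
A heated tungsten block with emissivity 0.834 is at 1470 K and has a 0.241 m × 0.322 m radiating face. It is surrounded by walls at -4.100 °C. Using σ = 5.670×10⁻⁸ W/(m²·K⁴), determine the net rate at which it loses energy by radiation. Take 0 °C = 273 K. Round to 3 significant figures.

Net loss ≈ 1.71×10⁴ W

Surroundings: T = -4.100 °C + 273 = 268.900 K.
Area A = 0.241 × 0.322 = 0.077602 m².
Net radiated power P_net = εσA(T⁴ − T₀⁴) = 0.834×5.670×10⁻⁸×0.077602×(1470⁴ − 268.900⁴).
T⁴ − T₀⁴ = 4.66949×10¹² − 5.22833×10⁹ = 4.66426×10¹² K⁴, so P_net = 1.71×10⁴ W.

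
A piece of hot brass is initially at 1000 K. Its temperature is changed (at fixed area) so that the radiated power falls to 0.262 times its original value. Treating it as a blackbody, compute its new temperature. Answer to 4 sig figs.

T₂ ≈ 715.4 K

P ∝ T⁴, so T₂/T₁ = (P₂/P₁)^(1/4) = (0.262)^(1/4) = 0.715443.
T₂ = 1000 × 0.715443 = 715.4 K.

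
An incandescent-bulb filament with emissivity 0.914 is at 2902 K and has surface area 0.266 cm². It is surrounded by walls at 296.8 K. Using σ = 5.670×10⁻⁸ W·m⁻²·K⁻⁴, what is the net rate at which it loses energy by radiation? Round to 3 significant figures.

Area A = 0.266 cm² = 2.66×10⁻⁵ m².
Net radiated power P_net = εσA(T⁴ − T₀⁴) = 0.914×5.670×10⁻⁸×2.66×10⁻⁵×(2902⁴ − 296.8⁴).
T⁴ − T₀⁴ = 7.09234×10¹³ − 7.75989×10⁹ = 7.09156×10¹³ K⁴, so P_net = 97.8 W.

Net loss ≈ 97.8 W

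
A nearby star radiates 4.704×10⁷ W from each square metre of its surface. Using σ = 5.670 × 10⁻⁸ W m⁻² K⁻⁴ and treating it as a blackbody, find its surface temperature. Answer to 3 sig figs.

I = σT⁴, so T = (I/σ)^(1/4) = (4.704×10⁷/(5.670×10⁻⁸))^(1/4) = 5.37×10³ K.

T ≈ 5.37×10³ K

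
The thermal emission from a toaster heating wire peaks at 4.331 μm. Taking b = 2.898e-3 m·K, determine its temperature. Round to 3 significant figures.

Wien's law gives T = b/λ_max = (2.898×10⁻³ m·K)/(4.331×10⁻⁶ m) = 669 K.

T ≈ 669 K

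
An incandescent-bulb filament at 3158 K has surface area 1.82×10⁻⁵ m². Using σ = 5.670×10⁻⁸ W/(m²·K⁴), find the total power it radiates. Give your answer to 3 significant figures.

P ≈ 103 W

Area A = 1.82×10⁻⁵ m².
P = σAT⁴ = 5.670×10⁻⁸ × 1.82×10⁻⁵ × (3158)⁴ = 103 W.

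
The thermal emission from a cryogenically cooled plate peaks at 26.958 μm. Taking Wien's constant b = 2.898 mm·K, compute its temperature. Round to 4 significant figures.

Wien's law gives T = b/λ_max = (2.898×10⁻³ m·K)/(2.6958×10⁻⁵ m) = 107.5 K.

T ≈ 107.5 K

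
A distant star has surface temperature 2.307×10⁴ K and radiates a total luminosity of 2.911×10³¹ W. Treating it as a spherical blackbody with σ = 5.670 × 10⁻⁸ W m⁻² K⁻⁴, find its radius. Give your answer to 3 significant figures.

R ≈ 1.20×10¹⁰ m

L = 4πR²σT⁴ ⇒ R = √(L/(4πσT⁴)).
σT⁴ = 1.60610×10¹⁰ W/m², so R = √(2.911×10³¹/(4π×1.60610×10¹⁰)) = 1.20×10¹⁰ m.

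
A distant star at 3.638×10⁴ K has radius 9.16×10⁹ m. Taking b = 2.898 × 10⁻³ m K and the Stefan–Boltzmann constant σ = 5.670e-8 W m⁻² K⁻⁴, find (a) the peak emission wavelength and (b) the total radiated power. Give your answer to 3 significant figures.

λ_max ≈ 79.7 nm; P ≈ 1.05×10³² W

(a) λ_max = b/T = 2.898×10⁻³/3.638×10⁴ = 7.966×10⁻⁸ m = 79.7 nm.
Surface area A = 4πR² = 4π(9.16×10⁹ m)² = 1.05439×10²¹ m².
(b) P = σAT⁴ = 5.670×10⁻⁸×1.05439×10²¹×(3.638×10⁴)⁴ = 1.05×10³² W.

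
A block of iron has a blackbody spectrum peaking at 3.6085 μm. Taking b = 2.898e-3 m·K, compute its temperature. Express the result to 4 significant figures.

T ≈ 803.1 K

Wien's law gives T = b/λ_max = (2.898×10⁻³ m·K)/(3.6085×10⁻⁶ m) = 803.1 K.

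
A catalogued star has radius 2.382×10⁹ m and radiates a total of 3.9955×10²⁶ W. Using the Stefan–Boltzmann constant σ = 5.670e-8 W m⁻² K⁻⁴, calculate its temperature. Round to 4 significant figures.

Surface area A = 4πR² = 4π(2.382×10⁹ m)² = 7.13006×10¹⁹ m².
P = σAT⁴ ⇒ T = (P/(σA))^(1/4) = (3.9955×10²⁶/(5.670×10⁻⁸×7.13006×10¹⁹))^(1/4) = 3153 K.

T ≈ 3153 K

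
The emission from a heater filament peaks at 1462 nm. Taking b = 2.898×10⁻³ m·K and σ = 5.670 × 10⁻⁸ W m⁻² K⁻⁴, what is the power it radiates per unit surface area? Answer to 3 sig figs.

I ≈ 8.75×10⁵ W/m²

Wien's law: T = b/λ_max = 2.898×10⁻³/1.462×10⁻⁶ = 1982.22 K.
Then I = σT⁴ = 5.670×10⁻⁸×(1982.22)⁴ = 8.75×10⁵ W/m².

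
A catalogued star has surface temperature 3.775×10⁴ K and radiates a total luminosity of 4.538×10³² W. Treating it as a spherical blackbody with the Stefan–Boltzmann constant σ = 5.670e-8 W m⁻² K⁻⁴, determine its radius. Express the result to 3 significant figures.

R ≈ 1.77×10¹⁰ m

L = 4πR²σT⁴ ⇒ R = √(L/(4πσT⁴)).
σT⁴ = 1.15147×10¹¹ W/m², so R = √(4.538×10³²/(4π×1.15147×10¹¹)) = 1.77×10¹⁰ m.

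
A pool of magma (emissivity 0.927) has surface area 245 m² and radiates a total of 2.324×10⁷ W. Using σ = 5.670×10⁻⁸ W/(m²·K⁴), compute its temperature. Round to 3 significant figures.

Area A = 245 m².
P = εσAT⁴ ⇒ T = (P/(εσA))^(1/4) = (2.324×10⁷/(0.927×5.670×10⁻⁸×245))^(1/4) = 1.16×10³ K.

T ≈ 1.16×10³ K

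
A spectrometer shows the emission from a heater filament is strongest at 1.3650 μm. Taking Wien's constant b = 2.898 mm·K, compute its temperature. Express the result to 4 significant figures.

T ≈ 2123 K

Wien's law gives T = b/λ_max = (2.898×10⁻³ m·K)/(1.3650×10⁻⁶ m) = 2123 K.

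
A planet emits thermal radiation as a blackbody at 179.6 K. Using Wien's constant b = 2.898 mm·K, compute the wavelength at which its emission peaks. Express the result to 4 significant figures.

Wien's displacement law: λ_max = b/T = (2.898×10⁻³ m·K)/(179.6 K) = 1.6136×10⁻⁵ m.
That is 16.14 μm, in the infrared range.

λ_max ≈ 16.14 μm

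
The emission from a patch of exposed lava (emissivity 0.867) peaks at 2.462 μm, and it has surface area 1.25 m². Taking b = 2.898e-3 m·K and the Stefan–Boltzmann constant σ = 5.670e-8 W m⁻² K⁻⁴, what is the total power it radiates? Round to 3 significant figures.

Wien's law: T = b/λ_max = 2.898×10⁻³/2.462×10⁻⁶ = 1177.09 K.
Area A = 1.25 m².
Then P = εσAT⁴ = 0.867×5.670×10⁻⁸×1.25×(1177.09)⁴ = 1.18×10⁵ W.

P ≈ 1.18×10⁵ W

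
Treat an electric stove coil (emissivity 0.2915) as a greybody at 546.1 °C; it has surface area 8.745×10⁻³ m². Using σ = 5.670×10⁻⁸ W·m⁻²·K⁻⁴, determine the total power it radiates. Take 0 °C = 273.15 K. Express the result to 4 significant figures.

P ≈ 65.11 W

T = 546.1 °C + 273.15 = 819.25 K.
Area A = 8.745×10⁻³ m².
P = εσAT⁴ = 0.2915 × 5.670×10⁻⁸ × 8.745×10⁻³ × (819.25)⁴ = 65.11 W.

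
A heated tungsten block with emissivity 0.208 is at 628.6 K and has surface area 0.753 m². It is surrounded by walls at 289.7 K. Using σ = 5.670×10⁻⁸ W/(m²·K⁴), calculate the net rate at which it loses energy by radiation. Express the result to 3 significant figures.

Area A = 0.753 m².
Net radiated power P_net = εσA(T⁴ − T₀⁴) = 0.208×5.670×10⁻⁸×0.753×(628.6⁴ − 289.7⁴).
T⁴ − T₀⁴ = 1.56134×10¹¹ − 7.04359×10⁹ = 1.49090×10¹¹ K⁴, so P_net = 1.32×10³ W.

Net loss ≈ 1.32×10³ W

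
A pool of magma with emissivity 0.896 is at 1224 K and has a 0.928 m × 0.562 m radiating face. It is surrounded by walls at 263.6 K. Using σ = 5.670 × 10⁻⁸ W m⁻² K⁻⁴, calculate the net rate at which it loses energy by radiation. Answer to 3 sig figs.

Net loss ≈ 5.93×10⁴ W

Area A = 0.928 × 0.562 = 0.521536 m².
Net radiated power P_net = εσA(T⁴ − T₀⁴) = 0.896×5.670×10⁻⁸×0.521536×(1224⁴ − 263.6⁴).
T⁴ − T₀⁴ = 2.24453×10¹² − 4.82816×10⁹ = 2.23970×10¹² K⁴, so P_net = 5.93×10⁴ W.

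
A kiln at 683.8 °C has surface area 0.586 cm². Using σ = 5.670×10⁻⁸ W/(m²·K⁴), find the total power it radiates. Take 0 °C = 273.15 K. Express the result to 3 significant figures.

T = 683.8 °C + 273.15 = 956.95 K.
Area A = 0.586 cm² = 5.86×10⁻⁵ m².
P = σAT⁴ = 5.670×10⁻⁸ × 5.86×10⁻⁵ × (956.95)⁴ = 2.79 W.

P ≈ 2.79 W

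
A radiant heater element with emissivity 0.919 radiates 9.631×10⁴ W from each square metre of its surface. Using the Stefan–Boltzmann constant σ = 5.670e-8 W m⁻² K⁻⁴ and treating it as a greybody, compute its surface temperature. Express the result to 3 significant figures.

I = εσT⁴, so T = (I/εσ)^(1/4) = (9.631×10⁴/(0.919×5.670×10⁻⁸))^(1/4) = 1.17×10³ K.

T ≈ 1.17×10³ K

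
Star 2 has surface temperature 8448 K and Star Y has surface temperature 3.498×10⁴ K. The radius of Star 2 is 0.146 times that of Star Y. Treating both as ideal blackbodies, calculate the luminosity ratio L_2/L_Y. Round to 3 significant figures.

L_2/L_Y ≈ 7.25×10⁻⁵

L ∝ R²T⁴, so L_2/L_Y = (R_2/R_Y)²(T_2/T_Y)⁴ = (0.146)² × (8448/3.498×10⁴)⁴ = 0.021316 × 3.40202×10⁻³ = 7.25×10⁻⁵.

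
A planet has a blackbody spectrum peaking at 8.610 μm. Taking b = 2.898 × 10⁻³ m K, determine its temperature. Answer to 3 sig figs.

T ≈ 337 K

Wien's law gives T = b/λ_max = (2.898×10⁻³ m·K)/(8.610×10⁻⁶ m) = 337 K.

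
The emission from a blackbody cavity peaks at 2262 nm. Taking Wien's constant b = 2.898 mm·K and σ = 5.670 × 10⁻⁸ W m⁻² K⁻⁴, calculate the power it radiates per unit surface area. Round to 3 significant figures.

Wien's law: T = b/λ_max = 2.898×10⁻³/2.262×10⁻⁶ = 1281.17 K.
Then I = σT⁴ = 5.670×10⁻⁸×(1281.17)⁴ = 1.53×10⁵ W/m².

I ≈ 1.53×10⁵ W/m²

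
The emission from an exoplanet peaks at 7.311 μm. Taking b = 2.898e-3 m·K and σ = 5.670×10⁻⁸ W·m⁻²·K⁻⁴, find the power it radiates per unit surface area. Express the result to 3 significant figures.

I ≈ 1.40×10³ W/m²

Wien's law: T = b/λ_max = 2.898×10⁻³/7.311×10⁻⁶ = 396.389 K.
Then I = σT⁴ = 5.670×10⁻⁸×(396.389)⁴ = 1.40×10³ W/m².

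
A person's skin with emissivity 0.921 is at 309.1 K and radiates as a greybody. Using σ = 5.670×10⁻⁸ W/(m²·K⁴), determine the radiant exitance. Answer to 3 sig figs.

Stefan–Boltzmann: I = εσT⁴ = 0.921 × 5.670×10⁻⁸ × (309.1)⁴ = 477 W/m².

I ≈ 477 W/m²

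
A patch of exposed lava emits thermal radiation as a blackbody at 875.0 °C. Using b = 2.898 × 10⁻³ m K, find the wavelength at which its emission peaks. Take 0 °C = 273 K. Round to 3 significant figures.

T = 875.0 °C + 273 = 1148.0 K.
Wien's displacement law: λ_max = b/T = (2.898×10⁻³ m·K)/(1148.0 K) = 2.524×10⁻⁶ m.
That is 2.52×10³ nm, in the infrared range.

λ_max ≈ 2.52×10³ nm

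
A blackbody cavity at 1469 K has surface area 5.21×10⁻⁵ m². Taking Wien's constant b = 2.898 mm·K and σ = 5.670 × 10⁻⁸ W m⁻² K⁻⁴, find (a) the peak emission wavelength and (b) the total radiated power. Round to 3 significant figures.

λ_max ≈ 1.97×10³ nm; P ≈ 13.8 W

(a) λ_max = b/T = 2.898×10⁻³/1469 = 1.973×10⁻⁶ m = 1.97×10³ nm.
Area A = 5.21×10⁻⁵ m².
(b) P = σAT⁴ = 5.670×10⁻⁸×5.21×10⁻⁵×(1469)⁴ = 13.8 W.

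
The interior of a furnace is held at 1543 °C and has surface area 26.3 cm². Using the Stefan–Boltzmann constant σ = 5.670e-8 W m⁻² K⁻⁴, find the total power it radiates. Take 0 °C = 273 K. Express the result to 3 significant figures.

P ≈ 1.62×10³ W

T = 1543 °C + 273 = 1816 K.
Area A = 26.3 cm² = 2.63×10⁻³ m².
P = σAT⁴ = 5.670×10⁻⁸ × 2.63×10⁻³ × (1816)⁴ = 1.62×10³ W.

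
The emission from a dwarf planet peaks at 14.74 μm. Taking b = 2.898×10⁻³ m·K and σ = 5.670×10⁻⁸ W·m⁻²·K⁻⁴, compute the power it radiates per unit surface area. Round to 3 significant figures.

I ≈ 84.7 W/m²

Wien's law: T = b/λ_max = 2.898×10⁻³/1.474×10⁻⁵ = 196.608 K.
Then I = σT⁴ = 5.670×10⁻⁸×(196.608)⁴ = 84.7 W/m².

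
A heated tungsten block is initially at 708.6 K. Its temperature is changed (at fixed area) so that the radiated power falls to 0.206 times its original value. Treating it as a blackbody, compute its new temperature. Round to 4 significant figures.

P ∝ T⁴, so T₂/T₁ = (P₂/P₁)^(1/4) = (0.206)^(1/4) = 0.673700.
T₂ = 708.6 × 0.673700 = 477.4 K.

T₂ ≈ 477.4 K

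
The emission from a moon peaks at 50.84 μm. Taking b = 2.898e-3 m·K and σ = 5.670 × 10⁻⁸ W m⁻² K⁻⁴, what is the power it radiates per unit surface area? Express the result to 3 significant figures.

Wien's law: T = b/λ_max = 2.898×10⁻³/5.084×10⁻⁵ = 57.0024 K.
Then I = σT⁴ = 5.670×10⁻⁸×(57.0024)⁴ = 0.599 W/m².

I ≈ 0.599 W/m²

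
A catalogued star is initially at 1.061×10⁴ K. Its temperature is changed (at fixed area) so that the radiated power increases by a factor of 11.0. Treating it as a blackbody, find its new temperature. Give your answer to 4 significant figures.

T₂ ≈ 1.932×10⁴ K

P ∝ T⁴, so T₂/T₁ = (P₂/P₁)^(1/4) = (11.0)^(1/4) = 1.82116.
T₂ = 1.061×10⁴ × 1.82116 = 1.932×10⁴ K.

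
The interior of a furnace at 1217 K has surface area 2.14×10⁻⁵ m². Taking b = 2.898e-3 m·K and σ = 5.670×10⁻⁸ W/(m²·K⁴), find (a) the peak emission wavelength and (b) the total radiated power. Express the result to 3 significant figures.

(a) λ_max = b/T = 2.898×10⁻³/1217 = 2.381×10⁻⁶ m = 2.38 μm.
Area A = 2.14×10⁻⁵ m².
(b) P = σAT⁴ = 5.670×10⁻⁸×2.14×10⁻⁵×(1217)⁴ = 2.66 W.

λ_max ≈ 2.38 μm; P ≈ 2.66 W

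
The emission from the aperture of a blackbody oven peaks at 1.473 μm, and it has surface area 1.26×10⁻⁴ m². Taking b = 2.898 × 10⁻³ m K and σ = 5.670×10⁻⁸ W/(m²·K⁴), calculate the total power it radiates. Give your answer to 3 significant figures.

Wien's law: T = b/λ_max = 2.898×10⁻³/1.473×10⁻⁶ = 1967.41 K.
Area A = 1.26×10⁻⁴ m².
Then P = σAT⁴ = 5.670×10⁻⁸×1.26×10⁻⁴×(1967.41)⁴ = 107 W.

P ≈ 107 W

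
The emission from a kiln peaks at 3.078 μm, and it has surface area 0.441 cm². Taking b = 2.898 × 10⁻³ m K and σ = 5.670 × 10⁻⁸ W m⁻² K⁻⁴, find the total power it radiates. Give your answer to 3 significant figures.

P ≈ 1.96 W

Wien's law: T = b/λ_max = 2.898×10⁻³/3.078×10⁻⁶ = 941.520 K.
Area A = 0.441 cm² = 4.41×10⁻⁵ m².
Then P = σAT⁴ = 5.670×10⁻⁸×4.41×10⁻⁵×(941.520)⁴ = 1.96 W.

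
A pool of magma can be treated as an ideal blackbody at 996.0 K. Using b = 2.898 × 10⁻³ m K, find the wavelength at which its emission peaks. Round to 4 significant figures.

Wien's displacement law: λ_max = b/T = (2.898×10⁻³ m·K)/(996.0 K) = 2.9096×10⁻⁶ m.
That is 2910 nm, in the infrared range.

λ_max ≈ 2910 nm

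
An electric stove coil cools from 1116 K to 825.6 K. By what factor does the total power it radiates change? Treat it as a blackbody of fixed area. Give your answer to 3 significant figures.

P₂/P₁ ≈ 0.300

P ∝ T⁴, so P₂/P₁ = (T₂/T₁)⁴ = (825.6/1116)⁴ = (0.739785)⁴ = 0.300.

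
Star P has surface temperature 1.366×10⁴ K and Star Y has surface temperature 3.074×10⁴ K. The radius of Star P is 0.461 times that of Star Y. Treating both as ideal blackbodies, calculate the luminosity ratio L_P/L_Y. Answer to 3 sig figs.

L_P/L_Y ≈ 8.29×10⁻³

L ∝ R²T⁴, so L_P/L_Y = (R_P/R_Y)²(T_P/T_Y)⁴ = (0.461)² × (1.366×10⁴/3.074×10⁴)⁴ = 0.212521 × 0.0389931 = 8.29×10⁻³.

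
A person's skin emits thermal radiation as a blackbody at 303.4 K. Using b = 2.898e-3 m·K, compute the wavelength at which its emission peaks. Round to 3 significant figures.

λ_max ≈ 9.55 μm

Wien's displacement law: λ_max = b/T = (2.898×10⁻³ m·K)/(303.4 K) = 9.552×10⁻⁶ m.
That is 9.55 μm, in the infrared range.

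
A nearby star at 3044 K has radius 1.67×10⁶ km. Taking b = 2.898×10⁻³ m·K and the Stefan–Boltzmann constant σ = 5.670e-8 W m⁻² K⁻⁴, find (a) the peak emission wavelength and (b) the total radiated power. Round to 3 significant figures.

λ_max ≈ 952 nm; P ≈ 1.71×10²⁶ W

(a) λ_max = b/T = 2.898×10⁻³/3044 = 9.520×10⁻⁷ m = 952 nm.
Surface area A = 4πR² = 4π(1.67×10⁹ m)² = 3.50464×10¹⁹ m².
(b) P = σAT⁴ = 5.670×10⁻⁸×3.50464×10¹⁹×(3044)⁴ = 1.71×10²⁶ W.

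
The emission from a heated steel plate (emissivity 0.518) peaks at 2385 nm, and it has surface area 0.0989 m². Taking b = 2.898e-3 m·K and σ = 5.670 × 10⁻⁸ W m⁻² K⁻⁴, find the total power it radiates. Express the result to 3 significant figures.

P ≈ 6.33×10³ W

Wien's law: T = b/λ_max = 2.898×10⁻³/2.385×10⁻⁶ = 1215.09 K.
Area A = 0.0989 m².
Then P = εσAT⁴ = 0.518×5.670×10⁻⁸×0.0989×(1215.09)⁴ = 6.33×10³ W.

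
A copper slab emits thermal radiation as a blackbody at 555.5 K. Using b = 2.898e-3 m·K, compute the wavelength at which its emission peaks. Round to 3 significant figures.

Wien's displacement law: λ_max = b/T = (2.898×10⁻³ m·K)/(555.5 K) = 5.217×10⁻⁶ m.
That is 5.22 μm, in the infrared range.

λ_max ≈ 5.22 μm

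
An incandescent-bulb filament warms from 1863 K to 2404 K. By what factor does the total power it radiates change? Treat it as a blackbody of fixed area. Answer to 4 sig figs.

P₂/P₁ ≈ 2.773

P ∝ T⁴, so P₂/P₁ = (T₂/T₁)⁴ = (2404/1863)⁴ = (1.29039)⁴ = 2.773.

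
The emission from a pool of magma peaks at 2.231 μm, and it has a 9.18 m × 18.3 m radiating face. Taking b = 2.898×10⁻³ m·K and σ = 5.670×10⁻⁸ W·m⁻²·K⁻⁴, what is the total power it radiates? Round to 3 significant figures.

Wien's law: T = b/λ_max = 2.898×10⁻³/2.231×10⁻⁶ = 1298.97 K.
Area A = 9.18 × 18.3 = 167.994 m².
Then P = σAT⁴ = 5.670×10⁻⁸×167.994×(1298.97)⁴ = 2.71×10⁷ W.

P ≈ 2.71×10⁷ W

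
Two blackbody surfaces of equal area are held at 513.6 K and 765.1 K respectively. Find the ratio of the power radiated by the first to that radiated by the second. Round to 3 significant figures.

P₁/P₂ ≈ 0.203

With equal areas, P₁/P₂ = (T₁/T₂)⁴ = (513.6/765.1)⁴ = 0.203.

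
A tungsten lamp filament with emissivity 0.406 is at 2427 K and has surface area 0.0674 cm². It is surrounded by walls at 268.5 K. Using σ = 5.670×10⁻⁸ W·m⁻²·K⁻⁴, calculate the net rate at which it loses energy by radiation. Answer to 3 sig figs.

Net loss ≈ 5.38 W

Area A = 0.0674 cm² = 6.74×10⁻⁶ m².
Net radiated power P_net = εσA(T⁴ − T₀⁴) = 0.406×5.670×10⁻⁸×6.74×10⁻⁶×(2427⁴ − 268.5⁴).
T⁴ − T₀⁴ = 3.46960×10¹³ − 5.19729×10⁹ = 3.46908×10¹³ K⁴, so P_net = 5.38 W.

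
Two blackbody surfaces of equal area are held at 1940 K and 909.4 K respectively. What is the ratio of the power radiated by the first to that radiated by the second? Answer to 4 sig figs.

With equal areas, P₁/P₂ = (T₁/T₂)⁴ = (1940/909.4)⁴ = 20.71.

P₁/P₂ ≈ 20.71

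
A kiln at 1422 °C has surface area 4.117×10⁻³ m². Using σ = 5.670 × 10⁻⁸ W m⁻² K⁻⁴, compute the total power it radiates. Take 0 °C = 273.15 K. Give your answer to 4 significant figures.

P ≈ 1928 W

T = 1422 °C + 273.15 = 1695.15 K.
Area A = 4.117×10⁻³ m².
P = σAT⁴ = 5.670×10⁻⁸ × 4.117×10⁻³ × (1695.15)⁴ = 1928 W.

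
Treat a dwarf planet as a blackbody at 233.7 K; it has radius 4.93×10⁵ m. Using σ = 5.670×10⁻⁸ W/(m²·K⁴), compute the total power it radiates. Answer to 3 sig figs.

Surface area A = 4πR² = 4π(4.93×10⁵ m)² = 3.05424×10¹² m².
P = σAT⁴ = 5.670×10⁻⁸ × 3.05424×10¹² × (233.7)⁴ = 5.17×10¹⁴ W.

P ≈ 5.17×10¹⁴ W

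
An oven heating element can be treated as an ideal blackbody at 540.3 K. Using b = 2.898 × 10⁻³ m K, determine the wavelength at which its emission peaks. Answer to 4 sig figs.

λ_max ≈ 5.364 μm

Wien's displacement law: λ_max = b/T = (2.898×10⁻³ m·K)/(540.3 K) = 5.3637×10⁻⁶ m.
That is 5.364 μm, in the infrared range.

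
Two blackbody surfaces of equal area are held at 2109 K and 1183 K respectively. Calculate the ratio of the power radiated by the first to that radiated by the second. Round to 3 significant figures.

With equal areas, P₁/P₂ = (T₁/T₂)⁴ = (2109/1183)⁴ = 10.1.

P₁/P₂ ≈ 10.1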